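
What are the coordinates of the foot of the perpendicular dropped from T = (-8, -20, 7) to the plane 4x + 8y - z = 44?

(4, 4, 4)

The perpendicular from T has direction n = (4, 8, -1): r = (-8, -20, 7) + μ(4, 8, -1).
Substitute into the plane: n·(T + μn) = 44 gives -199 + 81μ = 44, so μ = 3.
Foot = (-8, -20, 7) + 3·(4, 8, -1) = (4, 4, 4).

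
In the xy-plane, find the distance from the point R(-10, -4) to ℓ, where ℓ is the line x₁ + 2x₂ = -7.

11√5/5

The normal to the line is n = (1, 2) with |n| = √5.
|n·R − (-7)| = |-18 − (-7)| = 11, so the distance is 11/√5.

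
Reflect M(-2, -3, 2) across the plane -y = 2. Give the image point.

With n = (0, -1, 0), the signed offset is (n·M − 2)/|n|² = 1/1 = 1.
M' = M − 2t·n = (-2, -3, 2) − 2·(0, -1, 0) = (-2, -1, 2).

(-2, -1, 2)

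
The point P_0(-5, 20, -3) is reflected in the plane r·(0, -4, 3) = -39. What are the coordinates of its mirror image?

n = (0, -4, 3), |n|² = 25, n·P_0 − (-39) = -50, so t = -50/25 = -2.
Foot F = P_0 − (-2)·n = (-5, 12, 3); the reflection is 2F − P_0 = (-5, 4, 9).

(-5, 4, 9)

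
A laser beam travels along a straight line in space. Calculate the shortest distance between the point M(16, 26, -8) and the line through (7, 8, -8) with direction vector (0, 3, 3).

Direction vector d = (0, 3, 3).
AP = (9, 18, 0); AP·d = 54, |AP|² = 405, |d|² = 18.
distance² = |AP|² − (AP·d)²/|d|² = 405 − 2916/18 = 243, so the distance is 9√3.

9√3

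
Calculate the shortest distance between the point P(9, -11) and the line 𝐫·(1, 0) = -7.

d = |1·9 + 0·(-11) − (-7)| / √(1 + 0) = |16|/1 = 16.

16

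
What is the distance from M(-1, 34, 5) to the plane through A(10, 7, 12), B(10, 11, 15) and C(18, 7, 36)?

AB = (0, 4, 3) and AC = (8, 0, 24), so a normal is n = AB × AC = (96, 24, -32).
n = (96, 24, -32); n·P − 744 = -184; |n| = 104; distance = 184/104 = 23/13.

23/13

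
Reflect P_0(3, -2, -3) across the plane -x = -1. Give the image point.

With n = (-1, 0, 0), the signed offset is (n·P_0 − (-1))/|n|² = -2/1 = -2.
P_0' = P_0 − 2t·n = (3, -2, -3) − (-4)·(-1, 0, 0) = (-1, -2, -3).

(-1, -2, -3)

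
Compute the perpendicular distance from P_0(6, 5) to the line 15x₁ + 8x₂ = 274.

The normal to the line is n = (15, 8) with |n| = 17.
|n·P_0 − 274| = |130 − 274| = 144, so the distance is 144/17.

144/17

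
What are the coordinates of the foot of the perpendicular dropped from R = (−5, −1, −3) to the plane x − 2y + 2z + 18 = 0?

n = (1, −2, 2), |n|² = 9, and n·R − (-18) = 9.
t = 9/9 = 1, so the foot is R − t·n = (−5, −1, −3) − 1·(1, −2, 2) = (−6, 1, −5).

(-6, 1, -5)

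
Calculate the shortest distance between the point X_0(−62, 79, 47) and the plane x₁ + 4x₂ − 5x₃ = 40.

n = (1, 4, −5); n·P − 40 = -21; |n| = √42; distance = 21/√42.

21/√42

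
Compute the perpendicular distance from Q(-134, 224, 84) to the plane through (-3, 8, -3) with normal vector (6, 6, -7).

The plane has equation n·(r − (-3, 8, -3)) = 0, i.e. n·r = 51.
Then n·(-134, 224, 84) - 51 = -99.
|n| = √(36 + 36 + 49) = 11, so the distance is |-99|/11 = 9.

9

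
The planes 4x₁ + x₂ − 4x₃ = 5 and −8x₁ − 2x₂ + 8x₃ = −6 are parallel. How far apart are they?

2√33/33

Divide the second equation by -2 to match normals: 4x₁ + x₂ − 4x₃ = 3.
Both planes have normal n = (4, 1, −4), |n| = √33. Any point on the first plane is at distance |3 − 5|/|n| = 2/√33 = 2√33/33 from the second.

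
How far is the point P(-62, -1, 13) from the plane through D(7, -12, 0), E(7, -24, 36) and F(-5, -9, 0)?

23/13

DE = (0, -12, 36) and DF = (-12, 3, 0), so a normal is n = DE × DF = (-108, -432, -144).
n = (-108, -432, -144); n·P − 4428 = 828; |n| = 468; distance = 828/468 = 23/13.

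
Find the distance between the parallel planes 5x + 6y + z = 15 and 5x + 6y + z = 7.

With common normal n = (5, 6, 1) (|n| = √62), the distance is |15 − 7|/|n| = 8/√62.

8/√62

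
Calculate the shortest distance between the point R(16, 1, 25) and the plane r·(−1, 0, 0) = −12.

4

n = (−1, 0, 0); n·P − (-12) = -4; |n| = 1; distance = 4/1 = 4.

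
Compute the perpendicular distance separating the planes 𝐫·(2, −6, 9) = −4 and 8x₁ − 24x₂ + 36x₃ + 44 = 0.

Divide the second equation by 4 to match normals: 2x₁ − 6x₂ + 9x₃ = -11.
Both planes have normal n = (2, −6, 9), |n| = 11. Any point on the first plane is at distance |(-11) − (-4)|/|n| = 7/11 from the second.

7/11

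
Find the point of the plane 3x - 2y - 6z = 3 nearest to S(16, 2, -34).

(1, 12, -4)

n = (3, -2, -6), |n|² = 49, and n·S − 3 = 245.
t = 245/49 = 5, so the foot is S − t·n = (16, 2, -34) − 5·(3, -2, -6) = (1, 12, -4).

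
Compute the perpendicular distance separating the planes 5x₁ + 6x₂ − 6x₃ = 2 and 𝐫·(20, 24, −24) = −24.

Divide the second equation by 4 to match normals: 5x₁ + 6x₂ − 6x₃ = -6.
With common normal n = (5, 6, −6) (|n| = √97), the distance is |2 − (-6)|/|n| = 8/√97.

8/√97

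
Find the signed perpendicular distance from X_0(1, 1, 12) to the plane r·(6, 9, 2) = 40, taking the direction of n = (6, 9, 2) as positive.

n·X_0 − 40 = -1.
|n| = 11, so the signed distance is -1/11.

-1/11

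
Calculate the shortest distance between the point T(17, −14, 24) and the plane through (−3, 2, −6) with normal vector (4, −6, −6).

The plane has equation n·(r − (−3, 2, −6)) = 0, i.e. n·r = 12.
n = (4, −6, −6); n·P − 12 = -4; |n| = 2√22; distance = 4/(2√22) = 2/√22.

2/√22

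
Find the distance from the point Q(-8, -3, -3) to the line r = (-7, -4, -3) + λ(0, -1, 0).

1

Direction vector d = (0, -1, 0).
AP = (-1, 1, 0); AP·d = -1, |AP|² = 2, |d|² = 1.
distance² = |AP|² − (AP·d)²/|d|² = 2 − 1/1 = 1, so the distance is 1.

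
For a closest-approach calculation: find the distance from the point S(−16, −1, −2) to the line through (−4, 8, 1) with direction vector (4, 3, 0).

Direction vector d = (4, 3, 0).
AP = (−12, −9, −3), and AP × d = (9, −12, 0).
|AP × d|² = 225 and |d|² = 25, so the distance is √(225/25) = √9 = 3.

3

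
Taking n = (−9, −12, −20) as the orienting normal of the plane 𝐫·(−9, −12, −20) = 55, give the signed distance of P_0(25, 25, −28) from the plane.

n·P_0 − 55 = -20.
|n| = 25, so the signed distance is -20/25 = -4/5.

-4/5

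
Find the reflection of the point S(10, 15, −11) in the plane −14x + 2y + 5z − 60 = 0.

(-18, 19, -1)

n = (−14, 2, 5), |n|² = 225, n·S − 60 = -225, so t = -225/225 = -1.
Foot F = S − (-1)·n = (−4, 17, −6); the reflection is 2F − S = (−18, 19, −1).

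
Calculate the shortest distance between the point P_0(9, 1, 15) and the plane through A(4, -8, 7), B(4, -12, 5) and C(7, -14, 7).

1

AB = (0, -4, -2) and AC = (3, -6, 0), so a normal is n = AB × AC = (-12, -6, 12).
n = (-12, -6, 12); n·P − 84 = -18; |n| = 18; distance = 18/18 = 1.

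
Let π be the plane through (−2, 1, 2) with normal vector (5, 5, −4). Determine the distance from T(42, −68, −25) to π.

17√66/66

The plane has equation n·(r − (−2, 1, 2)) = 0, i.e. n·r = -13.
Then n·(42, −68, −25) − (−13) = −17.
|n| = √(25 + 25 + 16) = √66, so the distance is |-17|/√66 = 17/√66.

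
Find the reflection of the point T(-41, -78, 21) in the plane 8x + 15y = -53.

n = (8, 15, 0), |n|² = 289, n·T − (-53) = -1445, so t = -1445/289 = -5.
Foot F = T − (-5)·n = (-1, -3, 21); the reflection is 2F − T = (39, 72, 21).

(39, 72, 21)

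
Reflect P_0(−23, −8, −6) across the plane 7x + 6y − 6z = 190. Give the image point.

n = (7, 6, −6), |n|² = 121, n·P_0 − 190 = -363, so t = -363/121 = -3.
Foot F = P_0 − (-3)·n = (−2, 10, −24); the reflection is 2F − P_0 = (19, 28, −42).

(19, 28, -42)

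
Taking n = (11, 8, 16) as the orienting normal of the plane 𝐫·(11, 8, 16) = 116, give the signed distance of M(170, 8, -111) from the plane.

n·M − 116 = 42.
|n| = 21, so the signed distance is 42/21 = 2.

2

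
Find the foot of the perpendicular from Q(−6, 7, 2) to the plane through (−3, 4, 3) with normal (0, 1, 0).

(-6, 4, 2)

n = (0, 1, 0), |n|² = 1, and n·Q − 4 = 3.
t = 3/1 = 3, so the foot is Q − t·n = (−6, 7, 2) − 3·(0, 1, 0) = (−6, 4, 2).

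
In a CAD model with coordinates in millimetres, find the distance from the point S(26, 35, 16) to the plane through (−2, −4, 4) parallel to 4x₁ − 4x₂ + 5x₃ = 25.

Parallel planes share the normal n = (4, −4, 5); since (−2, −4, 4) lies on the plane, its equation is 4x₁ − 4x₂ + 5x₃ = 28.
Then n·(26, 35, 16) − 28 = 16.
|n| = √(16 + 16 + 25) = √57, so the distance is |16|/√57 = 16√57/57.

16√57/57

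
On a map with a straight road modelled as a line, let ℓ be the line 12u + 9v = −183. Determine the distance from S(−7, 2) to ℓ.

d = |12·(-7) + 9·2 − (-183)| / √(144 + 81) = |117|/15 = 39/5.

39/5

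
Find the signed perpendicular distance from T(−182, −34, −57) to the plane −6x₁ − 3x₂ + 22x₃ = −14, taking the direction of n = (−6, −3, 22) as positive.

-2

n·T − (-14) = -46.
|n| = 23, so the signed distance is -46/23 = -2.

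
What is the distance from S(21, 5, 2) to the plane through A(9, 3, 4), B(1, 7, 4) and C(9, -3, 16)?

AB = (-8, 4, 0) and AC = (0, -6, 12), so a normal is n = AB × AC = (48, 96, 48).
n = (48, 96, 48); n·P − 912 = 672; |n| = 48√6; distance = 672/(48√6) = 7√6/3.

14/√6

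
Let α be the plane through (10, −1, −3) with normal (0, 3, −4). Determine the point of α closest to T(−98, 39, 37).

The perpendicular from T has direction n = (0, 3, −4): r = (−98, 39, 37) + λ(0, 3, −4).
Substitute into the plane: n·(T + λn) = 9 gives -31 + 25λ = 9, so λ = 8/5.
Foot = (−98, 39, 37) + (8/5)·(0, 3, −4) = (−98, 219/5, 153/5).

(-98, 219/5, 153/5)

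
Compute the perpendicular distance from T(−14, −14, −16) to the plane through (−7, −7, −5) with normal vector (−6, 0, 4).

√13/13

The plane has equation n·(r − (−7, −7, −5)) = 0, i.e. n·r = 22.
d = |(-6)·(-14) + 4·(-16) − 22| / √(36 + 0 + 16) = |-2| / (2√13) = 1/√13.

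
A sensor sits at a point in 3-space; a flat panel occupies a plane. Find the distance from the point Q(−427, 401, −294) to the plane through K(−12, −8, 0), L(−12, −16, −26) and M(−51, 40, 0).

KL = (0, −8, −26) and KM = (−39, 48, 0), so a normal is n = KL × KM = (1248, 1014, −312).
d = |1248·(-427) + 1014·401 + (-312)·(-294) − (-23088)| / √(1557504 + 1028196 + 97344) = |-11466| / 1638 = 7.

7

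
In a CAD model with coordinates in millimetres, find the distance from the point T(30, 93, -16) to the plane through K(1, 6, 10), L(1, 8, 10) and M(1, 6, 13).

KL = (0, 2, 0) and KM = (0, 0, 3), so a normal is n = KL × KM = (6, 0, 0).
n = (6, 0, 0); n·P − 6 = 174; |n| = 6; distance = 174/6 = 29.

29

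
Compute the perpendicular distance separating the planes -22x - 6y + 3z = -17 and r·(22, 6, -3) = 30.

Divide the second equation by -1 to match normals: -22x - 6y + 3z = -30.
Both planes have normal n = (-22, -6, 3), |n| = 23. Any point on the first plane is at distance |(-30) − (-17)|/|n| = 13/23 from the second.

13/23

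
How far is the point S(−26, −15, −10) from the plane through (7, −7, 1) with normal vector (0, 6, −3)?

√5

The plane has equation n·(r − (7, −7, 1)) = 0, i.e. n·r = -45.
d = |6·(-15) + (-3)·(-10) − (-45)| / √(0 + 36 + 9) = |-15| / (3√5) = √5.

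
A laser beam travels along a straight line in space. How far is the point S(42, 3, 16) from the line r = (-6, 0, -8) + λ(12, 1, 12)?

12√2

Direction vector d = (12, 1, 12).
AP = (48, 3, 24); AP·d = 867, |AP|² = 2889, |d|² = 289.
distance² = |AP|² − (AP·d)²/|d|² = 2889 − 751689/289 = 288, so the distance is 12√2.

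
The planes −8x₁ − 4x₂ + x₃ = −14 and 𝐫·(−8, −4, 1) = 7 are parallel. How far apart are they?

Both planes have normal n = (−8, −4, 1), |n| = 9. Any point on the first plane is at distance |7 − (-14)|/|n| = 21/9 = 7/3 from the second.

7/3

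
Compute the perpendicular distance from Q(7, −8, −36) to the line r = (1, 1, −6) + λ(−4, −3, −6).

Direction vector d = (−4, −3, −6).
AP = (6, −9, −30), and AP × d = (−36, 156, −54).
|AP × d|² = 28548 and |d|² = 61, so the distance is √(28548/61) = √468 = 6√13.

6√13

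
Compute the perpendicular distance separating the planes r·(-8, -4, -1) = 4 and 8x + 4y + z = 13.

17/9

Divide the second equation by -1 to match normals: -8x - 4y - z = -13.
Both planes have normal n = (-8, -4, -1), |n| = 9. Any point on the first plane is at distance |(-13) − 4|/|n| = 17/9 from the second.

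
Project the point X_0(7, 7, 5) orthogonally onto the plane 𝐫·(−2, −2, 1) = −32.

The perpendicular from X_0 has direction n = (−2, −2, 1): r = (7, 7, 5) + μ(−2, −2, 1).
Substitute into the plane: n·(X_0 + μn) = -32 gives -23 + 9μ = -32, so μ = -1.
Foot = (7, 7, 5) + (-1)·(−2, −2, 1) = (9, 9, 4).

(9, 9, 4)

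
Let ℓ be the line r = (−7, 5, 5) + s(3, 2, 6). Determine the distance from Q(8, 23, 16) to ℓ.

√229

Direction vector d = (3, 2, 6).
AP = (15, 18, 11); AP·d = 147, |AP|² = 670, |d|² = 49.
distance² = |AP|² − (AP·d)²/|d|² = 670 − 21609/49 = 229, so the distance is √229.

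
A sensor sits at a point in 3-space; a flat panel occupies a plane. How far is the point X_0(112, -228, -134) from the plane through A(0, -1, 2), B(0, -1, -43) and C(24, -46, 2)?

8

AB = (0, 0, -45) and AC = (24, -45, 0), so a normal is n = AB × AC = (-2025, -1080, 0).
Then n·(112, -228, -134) - 1080 = 18360.
|n| = √(4100625 + 1166400 + 0) = 2295, so the distance is |18360|/2295 = 8.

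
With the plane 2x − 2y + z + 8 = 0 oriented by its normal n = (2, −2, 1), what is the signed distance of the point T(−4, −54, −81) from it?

n·T − (-8) = 27.
|n| = 3, so the signed distance is 27/3 = 9.

9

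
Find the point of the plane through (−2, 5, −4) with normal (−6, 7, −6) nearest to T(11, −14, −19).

The perpendicular from T has direction n = (−6, 7, −6): r = (11, −14, −19) + μ(−6, 7, −6).
Substitute into the plane: n·(T + μn) = 71 gives -50 + 121μ = 71, so μ = 1.
Foot = (11, −14, −19) + 1·(−6, 7, −6) = (5, −7, −25).

(5, -7, -25)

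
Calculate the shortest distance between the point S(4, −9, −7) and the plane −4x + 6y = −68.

d = |(-4)·4 + 6·(-9) − (-68)| / √(16 + 36 + 0) = |-2| / (2√13) = 1/√13.

1/√13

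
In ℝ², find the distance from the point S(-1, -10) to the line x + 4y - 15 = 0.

The normal to the line is n = (1, 4) with |n| = √17.
|n·S − 15| = |-41 − 15| = 56, so the distance is 56/√17 = 56√17/17.

56/√17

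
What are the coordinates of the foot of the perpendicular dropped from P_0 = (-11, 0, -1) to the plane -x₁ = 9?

n = (-1, 0, 0), |n|² = 1, and n·P_0 − 9 = 2.
t = 2/1 = 2, so the foot is P_0 − t·n = (-11, 0, -1) − 2·(-1, 0, 0) = (-9, 0, -1).

(-9, 0, -1)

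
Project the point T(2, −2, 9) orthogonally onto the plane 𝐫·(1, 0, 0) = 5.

The perpendicular from T has direction n = (1, 0, 0): r = (2, −2, 9) + μ(1, 0, 0).
Substitute into the plane: n·(T + μn) = 5 gives 2 + 1μ = 5, so μ = 3.
Foot = (2, −2, 9) + 3·(1, 0, 0) = (5, −2, 9).

(5, -2, 9)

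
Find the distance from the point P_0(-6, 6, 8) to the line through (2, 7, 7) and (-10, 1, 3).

A direction vector is d = (-12, -6, -4).
AP = (-8, -1, 1); AP·d = 98, |AP|² = 66, |d|² = 196.
distance² = |AP|² − (AP·d)²/|d|² = 66 − 9604/196 = 17, so the distance is √17.

√17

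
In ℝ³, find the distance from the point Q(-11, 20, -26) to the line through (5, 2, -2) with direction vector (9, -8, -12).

34

Direction vector d = (9, -8, -12).
AP = (-16, 18, -24); AP·d = 0, |AP|² = 1156, |d|² = 289.
distance² = |AP|² − (AP·d)²/|d|² = 1156 − 0/289 = 1156, so the distance is 34.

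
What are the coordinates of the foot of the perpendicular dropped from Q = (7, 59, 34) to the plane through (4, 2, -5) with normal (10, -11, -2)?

(37, 26, 28)

The perpendicular from Q has direction n = (10, -11, -2): r = (7, 59, 34) + t(10, -11, -2).
Substitute into the plane: n·(Q + tn) = 28 gives -647 + 225t = 28, so t = 3.
Foot = (7, 59, 34) + 3·(10, -11, -2) = (37, 26, 28).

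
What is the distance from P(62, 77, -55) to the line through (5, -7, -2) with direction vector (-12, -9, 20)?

3√346

Direction vector d = (-12, -9, 20).
AP = (57, 84, -53); AP·d = -2500, |AP|² = 13114, |d|² = 625.
distance² = |AP|² − (AP·d)²/|d|² = 13114 − 6250000/625 = 3114, so the distance is 3√346.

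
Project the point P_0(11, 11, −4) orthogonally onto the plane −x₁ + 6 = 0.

(6, 11, -4)

n = (−1, 0, 0), |n|² = 1, and n·P_0 − (-6) = -5.
t = -5/1 = -5, so the foot is P_0 − t·n = (11, 11, −4) − (-5)·(−1, 0, 0) = (6, 11, −4).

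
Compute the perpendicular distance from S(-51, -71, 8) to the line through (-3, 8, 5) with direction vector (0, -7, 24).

3√881

Direction vector d = (0, -7, 24).
AP = (-48, -79, 3); AP·d = 625, |AP|² = 8554, |d|² = 625.
distance² = |AP|² − (AP·d)²/|d|² = 8554 − 390625/625 = 7929, so the distance is 3√881.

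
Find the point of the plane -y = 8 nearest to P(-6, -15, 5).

n = (0, -1, 0), |n|² = 1, and n·P − 8 = 7.
t = 7/1 = 7, so the foot is P − t·n = (-6, -15, 5) − 7·(0, -1, 0) = (-6, -8, 5).

(-6, -8, 5)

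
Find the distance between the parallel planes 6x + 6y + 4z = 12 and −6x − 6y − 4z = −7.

Divide the second equation by -1 to match normals: 6x + 6y + 4z = 7.
Both planes have normal n = (6, 6, 4), |n| = 2√22. Any point on the first plane is at distance |7 − 12|/|n| = 5/(2√22) from the second.

5√22/44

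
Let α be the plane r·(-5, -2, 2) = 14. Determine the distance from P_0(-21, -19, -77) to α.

25/√33

n = (-5, -2, 2); n·P − 14 = -25; |n| = √33; distance = 25/√33.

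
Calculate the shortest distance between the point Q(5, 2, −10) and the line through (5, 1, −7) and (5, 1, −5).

A direction vector is d = (0, 0, 2).
AP = (0, 1, −3), and AP × d = (2, 0, 0).
|AP × d|² = 4 and |d|² = 4, so the distance is √(4/4) = √1 = 1.

1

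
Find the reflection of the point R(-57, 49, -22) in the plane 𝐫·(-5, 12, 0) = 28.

(-7, -71, -22)

With n = (-5, 12, 0), the signed offset is (n·R − 28)/|n|² = 845/169 = 5.
R' = R − 2t·n = (-57, 49, -22) − 10·(-5, 12, 0) = (-7, -71, -22).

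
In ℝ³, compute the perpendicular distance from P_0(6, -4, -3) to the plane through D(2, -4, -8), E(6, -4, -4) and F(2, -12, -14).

4/√41

DE = (4, 0, 4) and DF = (0, -8, -6), so a normal is n = DE × DF = (32, 24, -32).
Then n·(6, -4, -3) - 224 = -32.
|n| = √(1024 + 576 + 1024) = 8√41, so the distance is |-32|/(8√41) = 4√41/41.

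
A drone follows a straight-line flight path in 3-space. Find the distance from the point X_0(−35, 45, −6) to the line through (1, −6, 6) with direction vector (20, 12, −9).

Direction vector d = (20, 12, −9).
AP = (−36, 51, −12), and AP × d = (−315, −564, −1452).
|AP × d|² = 2525625 and |d|² = 625, so the distance is √(2525625/625) = √4041 = 3√449.

3√449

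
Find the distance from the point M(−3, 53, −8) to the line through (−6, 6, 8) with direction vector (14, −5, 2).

√2249

Direction vector d = (14, −5, 2).
AP = (3, 47, −16), and AP × d = (14, −230, −673).
|AP × d|² = 506025 and |d|² = 225, so the distance is √(506025/225) = √2249.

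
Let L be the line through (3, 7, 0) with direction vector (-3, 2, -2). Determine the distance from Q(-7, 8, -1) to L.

Direction vector d = (-3, 2, -2).
AP = (-10, 1, -1), and AP × d = (0, -17, -17).
|AP × d|² = 578 and |d|² = 17, so the distance is √(578/17) = √34.

√34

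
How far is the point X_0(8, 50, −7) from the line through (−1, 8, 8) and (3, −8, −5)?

A direction vector is d = (4, −16, −13).
AP = (9, 42, −15); AP·d = -441, |AP|² = 2070, |d|² = 441.
distance² = |AP|² − (AP·d)²/|d|² = 2070 − 194481/441 = 1629, so the distance is 3√181.

3√181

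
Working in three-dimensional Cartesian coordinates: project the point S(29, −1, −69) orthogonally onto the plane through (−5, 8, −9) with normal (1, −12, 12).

(31, -25, -45)

The perpendicular from S has direction n = (1, −12, 12): r = (29, −1, −69) + μ(1, −12, 12).
Substitute into the plane: n·(S + μn) = -209 gives -787 + 289μ = -209, so μ = 2.
Foot = (29, −1, −69) + 2·(1, −12, 12) = (31, −25, −45).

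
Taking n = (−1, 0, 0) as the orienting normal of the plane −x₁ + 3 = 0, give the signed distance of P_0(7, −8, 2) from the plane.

-4

n·P_0 − (-3) = -4.
|n| = 1, so the signed distance is -4/1 = -4.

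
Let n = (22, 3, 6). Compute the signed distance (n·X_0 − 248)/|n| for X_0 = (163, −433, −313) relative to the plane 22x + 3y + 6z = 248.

7

n·X_0 − 248 = 161.
|n| = 23, so the signed distance is 161/23 = 7.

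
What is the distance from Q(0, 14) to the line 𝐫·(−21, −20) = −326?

46/29

The normal to the line is n = (−21, −20) with |n| = 29.
|n·Q − (-326)| = |-280 − (-326)| = 46, so the distance is 46/29.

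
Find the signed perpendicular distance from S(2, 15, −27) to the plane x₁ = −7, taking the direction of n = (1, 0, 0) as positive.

9

n·S − (-7) = 9.
|n| = 1, so the signed distance is 9/1 = 9.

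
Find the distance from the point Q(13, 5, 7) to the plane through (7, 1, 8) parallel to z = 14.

Parallel planes share the normal n = (0, 0, 1); since (7, 1, 8) lies on the plane, its equation is z = 8.
Then n·(13, 5, 7) - 8 = -1.
|n| = √(0 + 0 + 1) = 1, so the distance is |-1|/1 = 1.

1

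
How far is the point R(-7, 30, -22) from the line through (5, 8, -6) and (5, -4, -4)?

2√73

A direction vector is d = (0, -12, 2).
AP = (-12, 22, -16); AP·d = -296, |AP|² = 884, |d|² = 148.
distance² = |AP|² − (AP·d)²/|d|² = 884 − 87616/148 = 292, so the distance is 2√73.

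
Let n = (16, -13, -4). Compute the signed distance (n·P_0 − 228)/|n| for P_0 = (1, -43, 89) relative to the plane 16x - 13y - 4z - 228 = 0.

n·P_0 − 228 = -9.
|n| = 21, so the signed distance is -9/21 = -3/7.

-3/7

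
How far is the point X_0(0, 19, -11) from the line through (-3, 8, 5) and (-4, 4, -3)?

√305

A direction vector is d = (-1, -4, -8).
AP = (3, 11, -16); AP·d = 81, |AP|² = 386, |d|² = 81.
distance² = |AP|² − (AP·d)²/|d|² = 386 − 6561/81 = 305, so the distance is √305.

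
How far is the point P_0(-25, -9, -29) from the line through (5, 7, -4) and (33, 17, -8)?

√881

A direction vector is d = (28, 10, -4).
AP = (-30, -16, -25); AP·d = -900, |AP|² = 1781, |d|² = 900.
distance² = |AP|² − (AP·d)²/|d|² = 1781 − 810000/900 = 881, so the distance is √881.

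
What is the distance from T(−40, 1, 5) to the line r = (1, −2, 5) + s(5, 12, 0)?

39

Direction vector d = (5, 12, 0).
AP = (−41, 3, 0); AP·d = -169, |AP|² = 1690, |d|² = 169.
distance² = |AP|² − (AP·d)²/|d|² = 1690 − 28561/169 = 1521, so the distance is 39.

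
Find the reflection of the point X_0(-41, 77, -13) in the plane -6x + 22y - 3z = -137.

n = (-6, 22, -3), |n|² = 529, n·X_0 − (-137) = 2116, so t = 2116/529 = 4.
Foot F = X_0 − 4·n = (-17, -11, -1); the reflection is 2F − X_0 = (7, -99, 11).

(7, -99, 11)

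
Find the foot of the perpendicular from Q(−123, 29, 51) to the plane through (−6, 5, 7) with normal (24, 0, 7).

(-27, 29, 79)

n = (24, 0, 7), |n|² = 625, and n·Q − (-95) = -2500.
t = -2500/625 = -4, so the foot is Q − t·n = (−123, 29, 51) − (-4)·(24, 0, 7) = (−27, 29, 79).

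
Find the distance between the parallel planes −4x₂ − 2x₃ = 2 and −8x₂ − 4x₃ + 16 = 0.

√5

Divide the second equation by 2 to match normals: −4x₂ − 2x₃ = -8.
Both planes have normal n = (0, −4, −2), |n| = 2√5. Any point on the first plane is at distance |(-8) − 2|/|n| = 10/(2√5) = √5 from the second.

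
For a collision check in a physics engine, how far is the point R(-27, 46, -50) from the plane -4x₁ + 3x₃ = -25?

Normal vector n = (-4, 0, 3), and n·(-27, 46, -50) - (-25) = -17.
|n| = √(16 + 0 + 9) = 5, so the distance is |-17|/5 = 17/5.

17/5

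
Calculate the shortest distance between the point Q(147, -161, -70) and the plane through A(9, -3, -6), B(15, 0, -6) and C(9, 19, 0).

AB = (6, 3, 0) and AC = (0, 22, 6), so a normal is n = AB × AC = (18, -36, 132).
Then n·(147, -161, -70) - (-522) = -276.
|n| = √(324 + 1296 + 17424) = 138, so the distance is |-276|/138 = 2.

2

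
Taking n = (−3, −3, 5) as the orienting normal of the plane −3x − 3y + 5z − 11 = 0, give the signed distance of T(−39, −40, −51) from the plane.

-29√43/43

n·T − 11 = -29.
|n| = √43, so the signed distance is -29√43/43.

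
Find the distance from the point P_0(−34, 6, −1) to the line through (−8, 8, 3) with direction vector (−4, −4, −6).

2√106

Direction vector d = (−4, −4, −6).
AP = (−26, −2, −4), and AP × d = (−4, −140, 96).
|AP × d|² = 28832 and |d|² = 68, so the distance is √(28832/68) = √424 = 2√106.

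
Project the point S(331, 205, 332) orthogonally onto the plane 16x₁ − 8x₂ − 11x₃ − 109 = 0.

n = (16, −8, −11), |n|² = 441, and n·S − 109 = -105.
t = -105/441 = -5/21, so the foot is S − t·n = (331, 205, 332) − (-5/21)·(16, −8, −11) = (7031/21, 4265/21, 6917/21).

(7031/21, 4265/21, 6917/21)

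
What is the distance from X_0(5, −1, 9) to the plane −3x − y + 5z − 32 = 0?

Normal vector n = (−3, −1, 5), and n·(5, −1, 9) − 32 = −1.
|n| = √(9 + 1 + 25) = √35, so the distance is |-1|/√35 = √35/35.

1/√35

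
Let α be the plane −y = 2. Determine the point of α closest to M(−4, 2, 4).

The perpendicular from M has direction n = (0, −1, 0): r = (−4, 2, 4) + μ(0, −1, 0).
Substitute into the plane: n·(M + μn) = 2 gives -2 + 1μ = 2, so μ = 4.
Foot = (−4, 2, 4) + 4·(0, −1, 0) = (−4, −2, 4).

(-4, -2, 4)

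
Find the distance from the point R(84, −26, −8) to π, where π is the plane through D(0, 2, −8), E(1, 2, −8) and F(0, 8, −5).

DE = (1, 0, 0) and DF = (0, 6, 3), so a normal is n = DE × DF = (0, −3, 6).
Then n·(84, −26, −8) − (−54) = 84.
|n| = √(0 + 9 + 36) = 3√5, so the distance is |84|/(3√5) = 28/√5.

28√5/5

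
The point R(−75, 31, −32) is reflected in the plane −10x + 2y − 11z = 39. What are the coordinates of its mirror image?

(25, 11, 78)

n = (−10, 2, −11), |n|² = 225, n·R − 39 = 1125, so t = 1125/225 = 5.
Foot F = R − 5·n = (−25, 21, 23); the reflection is 2F − R = (25, 11, 78).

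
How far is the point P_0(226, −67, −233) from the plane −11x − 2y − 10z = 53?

5

Normal vector n = (−11, −2, −10), and n·(226, −67, −233) − 53 = −75.
|n| = √(121 + 4 + 100) = 15, so the distance is |-75|/15 = 5.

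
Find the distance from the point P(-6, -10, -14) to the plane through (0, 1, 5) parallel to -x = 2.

Parallel planes share the normal n = (-1, 0, 0); since (0, 1, 5) lies on the plane, its equation is -x = 0.
Then n·(-6, -10, -14) - 0 = 6.
|n| = √(1 + 0 + 0) = 1, so the distance is |6|/1 = 6.

6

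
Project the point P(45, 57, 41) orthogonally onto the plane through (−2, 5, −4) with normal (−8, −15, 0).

The perpendicular from P has direction n = (−8, −15, 0): r = (45, 57, 41) + t(−8, −15, 0).
Substitute into the plane: n·(P + tn) = -59 gives -1215 + 289t = -59, so t = 4.
Foot = (45, 57, 41) + 4·(−8, −15, 0) = (13, −3, 41).

(13, -3, 41)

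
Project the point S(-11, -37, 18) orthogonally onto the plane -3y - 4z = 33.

The perpendicular from S has direction n = (0, -3, -4): r = (-11, -37, 18) + t(0, -3, -4).
Substitute into the plane: n·(S + tn) = 33 gives 39 + 25t = 33, so t = -6/25.
Foot = (-11, -37, 18) + (-6/25)·(0, -3, -4) = (-11, -907/25, 474/25).

(-11, -907/25, 474/25)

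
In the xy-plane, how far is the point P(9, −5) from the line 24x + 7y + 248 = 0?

429/25

The normal to the line is n = (24, 7) with |n| = 25.
|n·P − (-248)| = |181 − (-248)| = 429, so the distance is 429/25.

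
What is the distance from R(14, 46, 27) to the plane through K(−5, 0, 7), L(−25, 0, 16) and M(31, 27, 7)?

KL = (−20, 0, 9) and KM = (36, 27, 0), so a normal is n = KL × KM = (−243, 324, −540).
n = (−243, 324, −540); n·P − (-2565) = -513; |n| = 675; distance = 513/675 = 19/25.

19/25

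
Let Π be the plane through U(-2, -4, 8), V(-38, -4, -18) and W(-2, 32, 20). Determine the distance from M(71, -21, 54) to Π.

UV = (-36, 0, -26) and UW = (0, 36, 12), so a normal is n = UV × UW = (936, 432, -1296).
Then n·(71, -21, 54) - (-13968) = 1368.
|n| = √(876096 + 186624 + 1679616) = 1656, so the distance is |1368|/1656 = 19/23.

19/23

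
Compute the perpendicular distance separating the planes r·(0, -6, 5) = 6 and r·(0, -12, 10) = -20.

Divide the second equation by 2 to match normals: -6y + 5z = -10.
Both planes have normal n = (0, -6, 5), |n| = √61. Any point on the first plane is at distance |(-10) − 6|/|n| = 16/√61 from the second.

16√61/61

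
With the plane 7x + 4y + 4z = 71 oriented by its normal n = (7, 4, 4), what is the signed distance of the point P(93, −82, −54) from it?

n·P − 71 = 36.
|n| = 9, so the signed distance is 36/9 = 4.

4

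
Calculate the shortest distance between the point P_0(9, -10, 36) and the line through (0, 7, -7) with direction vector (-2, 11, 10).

Direction vector d = (-2, 11, 10).
AP = (9, -17, 43), and AP × d = (-643, -176, 65).
|AP × d|² = 448650 and |d|² = 225, so the distance is √(448650/225) = √1994.

√1994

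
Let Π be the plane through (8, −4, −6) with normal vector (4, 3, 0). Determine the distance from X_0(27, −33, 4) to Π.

11/5

The plane has equation n·(r − (8, −4, −6)) = 0, i.e. n·r = 20.
Then n·(27, −33, 4) − 20 = −11.
|n| = √(16 + 9 + 0) = 5, so the distance is |-11|/5 = 11/5.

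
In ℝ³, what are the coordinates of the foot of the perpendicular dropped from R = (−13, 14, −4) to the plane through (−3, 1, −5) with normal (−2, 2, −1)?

The perpendicular from R has direction n = (−2, 2, −1): r = (−13, 14, −4) + t(−2, 2, −1).
Substitute into the plane: n·(R + tn) = 13 gives 58 + 9t = 13, so t = -5.
Foot = (−13, 14, −4) + (-5)·(−2, 2, −1) = (−3, 4, 1).

(-3, 4, 1)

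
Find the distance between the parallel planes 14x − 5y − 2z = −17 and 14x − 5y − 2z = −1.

16/15

With common normal n = (14, −5, −2) (|n| = 15), the distance is |(-17) − (-1)|/|n| = 16/15.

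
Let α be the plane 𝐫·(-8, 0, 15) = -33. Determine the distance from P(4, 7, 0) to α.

1/17

Normal vector n = (-8, 0, 15), and n·(4, 7, 0) - (-33) = 1.
|n| = √(64 + 0 + 225) = 17, so the distance is |1|/17 = 1/17.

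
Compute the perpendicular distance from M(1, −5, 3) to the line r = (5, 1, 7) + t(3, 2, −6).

2√17

Direction vector d = (3, 2, −6).
AP = (−4, −6, −4); AP·d = 0, |AP|² = 68, |d|² = 49.
distance² = |AP|² − (AP·d)²/|d|² = 68 − 0/49 = 68, so the distance is 2√17.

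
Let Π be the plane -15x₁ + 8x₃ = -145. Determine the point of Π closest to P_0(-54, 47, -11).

The perpendicular from P_0 has direction n = (-15, 0, 8): r = (-54, 47, -11) + μ(-15, 0, 8).
Substitute into the plane: n·(P_0 + μn) = -145 gives 722 + 289μ = -145, so μ = -3.
Foot = (-54, 47, -11) + (-3)·(-15, 0, 8) = (-9, 47, -35).

(-9, 47, -35)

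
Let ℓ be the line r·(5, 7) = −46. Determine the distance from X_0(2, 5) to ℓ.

91√74/74

The normal to the line is n = (5, 7) with |n| = √74.
|n·X_0 − (-46)| = |45 − (-46)| = 91, so the distance is 91/√74.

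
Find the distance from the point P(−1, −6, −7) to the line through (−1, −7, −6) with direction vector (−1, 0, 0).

√2

Direction vector d = (−1, 0, 0).
AP = (0, 1, −1); AP·d = 0, |AP|² = 2, |d|² = 1.
distance² = |AP|² − (AP·d)²/|d|² = 2 − 0/1 = 2, so the distance is √2.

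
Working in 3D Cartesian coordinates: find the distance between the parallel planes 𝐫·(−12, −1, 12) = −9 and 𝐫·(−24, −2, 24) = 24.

Divide the second equation by 2 to match normals: −12x₁ − x₂ + 12x₃ = 12.
Both planes have normal n = (−12, −1, 12), |n| = 17. Any point on the first plane is at distance |12 − (-9)|/|n| = 21/17 from the second.

21/17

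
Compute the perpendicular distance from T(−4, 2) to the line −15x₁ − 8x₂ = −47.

The normal to the line is n = (−15, −8) with |n| = 17.
|n·T − (-47)| = |44 − (-47)| = 91, so the distance is 91/17.

91/17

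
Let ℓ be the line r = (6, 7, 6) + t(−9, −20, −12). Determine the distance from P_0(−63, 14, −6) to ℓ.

3√481

Direction vector d = (−9, −20, −12).
AP = (−69, 7, −12), and AP × d = (−324, −720, 1443).
|AP × d|² = 2705625 and |d|² = 625, so the distance is √(2705625/625) = √4329 = 3√481.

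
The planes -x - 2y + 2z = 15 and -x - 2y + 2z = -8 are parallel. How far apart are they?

23/3

Both planes have normal n = (-1, -2, 2), |n| = 3. Any point on the first plane is at distance |(-8) − 15|/|n| = 23/3 from the second.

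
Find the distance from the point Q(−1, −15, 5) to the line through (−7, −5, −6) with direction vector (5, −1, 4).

√89

Direction vector d = (5, −1, 4).
AP = (6, −10, 11); AP·d = 84, |AP|² = 257, |d|² = 42.
distance² = |AP|² − (AP·d)²/|d|² = 257 − 7056/42 = 89, so the distance is √89.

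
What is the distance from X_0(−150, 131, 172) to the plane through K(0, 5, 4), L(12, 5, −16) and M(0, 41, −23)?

6

KL = (12, 0, −20) and KM = (0, 36, −27), so a normal is n = KL × KM = (720, 324, 432).
Then n·(−150, 131, 172) − 3348 = 5400.
|n| = √(518400 + 104976 + 186624) = 900, so the distance is |5400|/900 = 6.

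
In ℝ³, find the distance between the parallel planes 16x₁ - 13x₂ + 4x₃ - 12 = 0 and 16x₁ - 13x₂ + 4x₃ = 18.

2/7

With common normal n = (16, -13, 4) (|n| = 21), the distance is |12 − 18|/|n| = 6/21 = 2/7.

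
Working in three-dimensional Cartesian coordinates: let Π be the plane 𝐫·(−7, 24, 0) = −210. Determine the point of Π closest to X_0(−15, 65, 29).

n = (−7, 24, 0), |n|² = 625, and n·X_0 − (-210) = 1875.
t = 1875/625 = 3, so the foot is X_0 − t·n = (−15, 65, 29) − 3·(−7, 24, 0) = (6, −7, 29).

(6, -7, 29)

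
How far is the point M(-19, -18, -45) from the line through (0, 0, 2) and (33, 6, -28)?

√2669

A direction vector is d = (33, 6, -30).
AP = (-19, -18, -47), and AP × d = (822, -2121, 480).
|AP × d|² = 5404725 and |d|² = 2025, so the distance is √(5404725/2025) = √2669.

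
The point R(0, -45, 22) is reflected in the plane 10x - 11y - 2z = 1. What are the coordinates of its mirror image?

(-40, -1, 30)

n = (10, -11, -2), |n|² = 225, n·R − 1 = 450, so t = 450/225 = 2.
Foot F = R − 2·n = (-20, -23, 26); the reflection is 2F − R = (-40, -1, 30).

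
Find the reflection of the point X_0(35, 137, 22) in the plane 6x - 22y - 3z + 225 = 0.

(95, -83, -8)

With n = (6, -22, -3), the signed offset is (n·X_0 − (-225))/|n|² = -2645/529 = -5.
X_0' = X_0 − 2t·n = (35, 137, 22) − (-10)·(6, -22, -3) = (95, -83, -8).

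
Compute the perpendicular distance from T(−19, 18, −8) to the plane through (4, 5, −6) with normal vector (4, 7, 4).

The plane has equation n·(r − (4, 5, −6)) = 0, i.e. n·r = 27.
Then n·(−19, 18, −8) − 27 = −9.
|n| = √(16 + 49 + 16) = 9, so the distance is |-9|/9 = 1.

1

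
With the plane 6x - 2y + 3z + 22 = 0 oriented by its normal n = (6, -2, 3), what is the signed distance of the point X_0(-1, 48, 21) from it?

-17/7

n·X_0 − (-22) = -17.
|n| = 7, so the signed distance is -17/7.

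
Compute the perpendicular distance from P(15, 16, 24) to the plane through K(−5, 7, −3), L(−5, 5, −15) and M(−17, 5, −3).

KL = (0, −2, −12) and KM = (−12, −2, 0), so a normal is n = KL × KM = (−24, 144, −24).
Then n·(15, 16, 24) − 1200 = 168.
|n| = √(576 + 20736 + 576) = 24√38, so the distance is |168|/(24√38) = 7/√38.

7√38/38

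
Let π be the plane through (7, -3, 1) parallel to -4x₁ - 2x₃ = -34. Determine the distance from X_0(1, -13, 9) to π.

Parallel planes share the normal n = (-4, 0, -2); since (7, -3, 1) lies on the plane, its equation is -4x₁ - 2x₃ = -30.
Then n·(1, -13, 9) - (-30) = 8.
|n| = √(16 + 0 + 4) = 2√5, so the distance is |8|/(2√5) = 4√5/5.

4/√5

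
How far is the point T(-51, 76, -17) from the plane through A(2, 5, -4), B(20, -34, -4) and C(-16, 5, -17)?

29/23

AB = (18, -39, 0) and AC = (-18, 0, -13), so a normal is n = AB × AC = (507, 234, -702).
d = |507·(-51) + 234·76 + (-702)·(-17) − 4992| / √(257049 + 54756 + 492804) = |-1131| / 897 = 29/23.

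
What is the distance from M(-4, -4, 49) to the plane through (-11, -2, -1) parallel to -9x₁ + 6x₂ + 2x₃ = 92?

Parallel planes share the normal n = (-9, 6, 2); since (-11, -2, -1) lies on the plane, its equation is -9x₁ + 6x₂ + 2x₃ = 85.
Then n·(-4, -4, 49) - 85 = 25.
|n| = √(81 + 36 + 4) = 11, so the distance is |25|/11 = 25/11.

25/11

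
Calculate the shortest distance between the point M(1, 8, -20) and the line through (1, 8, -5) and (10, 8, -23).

3√5

A direction vector is d = (9, 0, -18).
AP = (0, 0, -15), and AP × d = (0, -135, 0).
|AP × d|² = 18225 and |d|² = 405, so the distance is √(18225/405) = √45 = 3√5.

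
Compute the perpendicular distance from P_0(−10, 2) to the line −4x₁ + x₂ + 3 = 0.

The normal to the line is n = (−4, 1) with |n| = √17.
|n·P_0 − (-3)| = |42 − (-3)| = 45, so the distance is 45/√17 = 45√17/17.

45√17/17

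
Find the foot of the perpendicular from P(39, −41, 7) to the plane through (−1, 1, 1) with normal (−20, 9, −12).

The perpendicular from P has direction n = (−20, 9, −12): r = (39, −41, 7) + λ(−20, 9, −12).
Substitute into the plane: n·(P + λn) = 17 gives -1233 + 625λ = 17, so λ = 2.
Foot = (39, −41, 7) + 2·(−20, 9, −12) = (−1, −23, −17).

(-1, -23, -17)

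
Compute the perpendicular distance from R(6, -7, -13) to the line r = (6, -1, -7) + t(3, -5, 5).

Direction vector d = (3, -5, 5).
AP = (0, -6, -6), and AP × d = (-60, -18, 18).
|AP × d|² = 4248 and |d|² = 59, so the distance is √(4248/59) = √72 = 6√2.

6√2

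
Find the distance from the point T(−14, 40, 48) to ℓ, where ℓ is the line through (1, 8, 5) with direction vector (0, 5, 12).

Direction vector d = (0, 5, 12).
AP = (−15, 32, 43), and AP × d = (169, 180, −75).
|AP × d|² = 66586 and |d|² = 169, so the distance is √(66586/169) = √394.

√394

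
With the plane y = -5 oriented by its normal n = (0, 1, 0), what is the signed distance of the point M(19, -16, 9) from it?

-11

n·M − (-5) = -11.
|n| = 1, so the signed distance is -11/1 = -11.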